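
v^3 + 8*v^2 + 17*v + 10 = (v + 1)*(v + 2)*(v + 5)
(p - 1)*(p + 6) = p^2 + 5*p - 6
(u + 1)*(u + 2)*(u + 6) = u^3 + 9*u^2 + 20*u + 12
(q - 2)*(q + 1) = q^2 - q - 2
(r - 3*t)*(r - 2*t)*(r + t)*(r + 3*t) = r^4 - r^3*t - 11*r^2*t^2 + 9*r*t^3 + 18*t^4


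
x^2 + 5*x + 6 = (x + 2)*(x + 3)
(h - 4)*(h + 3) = h^2 - h - 12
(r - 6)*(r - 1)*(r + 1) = r^3 - 6*r^2 - r + 6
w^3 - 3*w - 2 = (w - 2)*(w + 1)^2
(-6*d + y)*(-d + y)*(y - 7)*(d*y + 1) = 6*d^3*y^2 - 42*d^3*y - 7*d^2*y^3 + 49*d^2*y^2 + 6*d^2*y - 42*d^2 + d*y^4 - 7*d*y^3 - 7*d*y^2 + 49*d*y + y^3 - 7*y^2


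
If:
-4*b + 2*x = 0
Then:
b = x/2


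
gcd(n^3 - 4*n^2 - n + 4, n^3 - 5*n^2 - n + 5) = n^2 - 1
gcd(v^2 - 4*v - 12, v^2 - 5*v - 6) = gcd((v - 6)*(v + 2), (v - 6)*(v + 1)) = v - 6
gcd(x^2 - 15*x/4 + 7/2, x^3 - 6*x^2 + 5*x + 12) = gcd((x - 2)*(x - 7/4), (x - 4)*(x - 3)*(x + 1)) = 1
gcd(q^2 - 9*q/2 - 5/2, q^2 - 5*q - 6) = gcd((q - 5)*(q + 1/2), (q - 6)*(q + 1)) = 1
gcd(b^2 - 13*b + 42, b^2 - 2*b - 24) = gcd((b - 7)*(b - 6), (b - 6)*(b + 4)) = b - 6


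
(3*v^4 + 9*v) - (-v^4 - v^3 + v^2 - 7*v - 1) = 4*v^4 + v^3 - v^2 + 16*v + 1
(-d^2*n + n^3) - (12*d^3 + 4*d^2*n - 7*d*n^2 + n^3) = -12*d^3 - 5*d^2*n + 7*d*n^2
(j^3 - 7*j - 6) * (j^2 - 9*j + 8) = j^5 - 9*j^4 + j^3 + 57*j^2 - 2*j - 48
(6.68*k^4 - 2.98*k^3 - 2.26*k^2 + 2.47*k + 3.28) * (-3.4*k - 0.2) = -22.712*k^5 + 8.796*k^4 + 8.28*k^3 - 7.946*k^2 - 11.646*k - 0.656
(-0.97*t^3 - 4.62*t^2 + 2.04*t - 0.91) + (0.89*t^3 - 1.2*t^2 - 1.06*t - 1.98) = -0.08*t^3 - 5.82*t^2 + 0.98*t - 2.89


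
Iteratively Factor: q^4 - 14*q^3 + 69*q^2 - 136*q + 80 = (q - 4)*(q^3 - 10*q^2 + 29*q - 20) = (q - 5)*(q - 4)*(q^2 - 5*q + 4) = (q - 5)*(q - 4)*(q - 1)*(q - 4)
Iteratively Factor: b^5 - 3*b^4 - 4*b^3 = (b + 1)*(b^4 - 4*b^3) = b*(b + 1)*(b^3 - 4*b^2) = b^2*(b + 1)*(b^2 - 4*b) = b^2*(b - 4)*(b + 1)*(b)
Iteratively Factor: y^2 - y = (y - 1)*(y)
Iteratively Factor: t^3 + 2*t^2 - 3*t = (t)*(t^2 + 2*t - 3) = t*(t - 1)*(t + 3)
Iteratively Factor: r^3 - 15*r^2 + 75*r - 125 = (r - 5)*(r^2 - 10*r + 25) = (r - 5)^2*(r - 5)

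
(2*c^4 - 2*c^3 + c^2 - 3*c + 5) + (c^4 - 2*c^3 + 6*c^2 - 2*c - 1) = 3*c^4 - 4*c^3 + 7*c^2 - 5*c + 4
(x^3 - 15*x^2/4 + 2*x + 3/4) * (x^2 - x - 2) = x^5 - 19*x^4/4 + 15*x^3/4 + 25*x^2/4 - 19*x/4 - 3/2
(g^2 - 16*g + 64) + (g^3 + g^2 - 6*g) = g^3 + 2*g^2 - 22*g + 64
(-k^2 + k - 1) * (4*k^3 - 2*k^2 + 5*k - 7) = -4*k^5 + 6*k^4 - 11*k^3 + 14*k^2 - 12*k + 7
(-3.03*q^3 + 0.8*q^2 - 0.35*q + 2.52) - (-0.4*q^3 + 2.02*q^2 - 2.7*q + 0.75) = -2.63*q^3 - 1.22*q^2 + 2.35*q + 1.77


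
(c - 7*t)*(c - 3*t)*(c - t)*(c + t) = c^4 - 10*c^3*t + 20*c^2*t^2 + 10*c*t^3 - 21*t^4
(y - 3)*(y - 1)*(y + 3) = y^3 - y^2 - 9*y + 9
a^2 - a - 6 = (a - 3)*(a + 2)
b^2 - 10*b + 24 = (b - 6)*(b - 4)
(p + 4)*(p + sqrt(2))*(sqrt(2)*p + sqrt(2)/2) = sqrt(2)*p^3 + 2*p^2 + 9*sqrt(2)*p^2/2 + 2*sqrt(2)*p + 9*p + 4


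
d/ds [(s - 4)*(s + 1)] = 2*s - 3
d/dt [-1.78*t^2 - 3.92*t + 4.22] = -3.56*t - 3.92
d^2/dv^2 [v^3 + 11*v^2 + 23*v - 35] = 6*v + 22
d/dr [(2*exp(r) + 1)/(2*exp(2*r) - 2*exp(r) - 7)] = 4*(-exp(2*r) - exp(r) - 3)*exp(r)/(4*exp(4*r) - 8*exp(3*r) - 24*exp(2*r) + 28*exp(r) + 49)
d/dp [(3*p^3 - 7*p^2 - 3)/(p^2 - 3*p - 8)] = (3*p^4 - 18*p^3 - 51*p^2 + 118*p - 9)/(p^4 - 6*p^3 - 7*p^2 + 48*p + 64)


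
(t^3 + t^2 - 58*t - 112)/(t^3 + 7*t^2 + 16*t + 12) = (t^2 - t - 56)/(t^2 + 5*t + 6)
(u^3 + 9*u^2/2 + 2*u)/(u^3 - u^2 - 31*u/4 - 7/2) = 2*u*(u + 4)/(2*u^2 - 3*u - 14)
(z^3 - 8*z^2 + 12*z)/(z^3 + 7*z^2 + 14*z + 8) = z*(z^2 - 8*z + 12)/(z^3 + 7*z^2 + 14*z + 8)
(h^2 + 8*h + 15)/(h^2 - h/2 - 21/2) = 2*(h + 5)/(2*h - 7)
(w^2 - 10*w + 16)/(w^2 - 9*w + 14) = (w - 8)/(w - 7)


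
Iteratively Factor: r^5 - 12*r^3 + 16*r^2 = (r - 2)*(r^4 + 2*r^3 - 8*r^2) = r*(r - 2)*(r^3 + 2*r^2 - 8*r) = r*(r - 2)*(r + 4)*(r^2 - 2*r) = r^2*(r - 2)*(r + 4)*(r - 2)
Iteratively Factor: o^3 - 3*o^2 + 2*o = (o)*(o^2 - 3*o + 2) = o*(o - 1)*(o - 2)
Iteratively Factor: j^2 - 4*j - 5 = (j + 1)*(j - 5)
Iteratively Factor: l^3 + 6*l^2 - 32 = (l + 4)*(l^2 + 2*l - 8) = (l - 2)*(l + 4)*(l + 4)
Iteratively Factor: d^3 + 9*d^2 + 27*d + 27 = (d + 3)*(d^2 + 6*d + 9) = (d + 3)^2*(d + 3)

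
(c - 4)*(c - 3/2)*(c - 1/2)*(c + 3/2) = c^4 - 9*c^3/2 - c^2/4 + 81*c/8 - 9/2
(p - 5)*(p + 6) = p^2 + p - 30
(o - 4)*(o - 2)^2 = o^3 - 8*o^2 + 20*o - 16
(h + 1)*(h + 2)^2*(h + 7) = h^4 + 12*h^3 + 43*h^2 + 60*h + 28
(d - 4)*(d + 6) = d^2 + 2*d - 24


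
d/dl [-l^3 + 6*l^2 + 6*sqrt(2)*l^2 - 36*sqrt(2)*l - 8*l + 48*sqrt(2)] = -3*l^2 + 12*l + 12*sqrt(2)*l - 36*sqrt(2) - 8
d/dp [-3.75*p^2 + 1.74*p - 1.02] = 1.74 - 7.5*p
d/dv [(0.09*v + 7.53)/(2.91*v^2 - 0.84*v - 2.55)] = (-0.2619*v^2 - 43.8246*v + 6.0957)/(8.4681*v^4 - 4.8888*v^3 - 14.1354*v^2 + 4.284*v + 6.5025)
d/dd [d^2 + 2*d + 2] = 2*d + 2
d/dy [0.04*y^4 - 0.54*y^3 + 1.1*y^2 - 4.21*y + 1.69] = 0.16*y^3 - 1.62*y^2 + 2.2*y - 4.21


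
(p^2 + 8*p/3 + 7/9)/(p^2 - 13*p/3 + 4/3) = (9*p^2 + 24*p + 7)/(3*(3*p^2 - 13*p + 4))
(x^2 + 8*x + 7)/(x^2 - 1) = (x + 7)/(x - 1)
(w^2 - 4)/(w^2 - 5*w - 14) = (w - 2)/(w - 7)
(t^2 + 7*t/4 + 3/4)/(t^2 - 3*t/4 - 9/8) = 2*(t + 1)/(2*t - 3)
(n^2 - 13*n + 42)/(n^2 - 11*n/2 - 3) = 2*(n - 7)/(2*n + 1)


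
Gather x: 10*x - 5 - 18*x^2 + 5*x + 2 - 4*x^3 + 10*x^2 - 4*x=-4*x^3 - 8*x^2 + 11*x - 3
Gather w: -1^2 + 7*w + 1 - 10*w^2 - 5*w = -10*w^2 + 2*w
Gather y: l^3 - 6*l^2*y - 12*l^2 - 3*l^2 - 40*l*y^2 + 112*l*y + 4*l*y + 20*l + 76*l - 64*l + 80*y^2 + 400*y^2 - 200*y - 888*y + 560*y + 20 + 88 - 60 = l^3 - 15*l^2 + 32*l + y^2*(480 - 40*l) + y*(-6*l^2 + 116*l - 528) + 48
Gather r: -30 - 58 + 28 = -60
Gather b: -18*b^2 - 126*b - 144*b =-18*b^2 - 270*b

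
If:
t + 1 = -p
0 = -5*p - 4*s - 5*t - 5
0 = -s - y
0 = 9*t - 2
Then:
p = -11/9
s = 0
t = 2/9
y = 0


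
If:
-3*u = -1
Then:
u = 1/3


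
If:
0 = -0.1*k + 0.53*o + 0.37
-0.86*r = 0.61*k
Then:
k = -1.40983606557377*r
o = -0.26600680482524*r - 0.69811320754717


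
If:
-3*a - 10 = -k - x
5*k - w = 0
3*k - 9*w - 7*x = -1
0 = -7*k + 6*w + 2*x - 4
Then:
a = -127/33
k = 26/77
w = 130/77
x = -145/77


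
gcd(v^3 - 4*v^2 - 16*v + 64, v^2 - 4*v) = v - 4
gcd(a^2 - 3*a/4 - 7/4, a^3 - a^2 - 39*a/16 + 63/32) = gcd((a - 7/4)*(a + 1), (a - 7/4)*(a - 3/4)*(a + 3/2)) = a - 7/4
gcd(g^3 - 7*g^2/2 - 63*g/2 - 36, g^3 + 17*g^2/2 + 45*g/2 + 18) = g^2 + 9*g/2 + 9/2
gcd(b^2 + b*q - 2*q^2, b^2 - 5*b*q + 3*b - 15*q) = 1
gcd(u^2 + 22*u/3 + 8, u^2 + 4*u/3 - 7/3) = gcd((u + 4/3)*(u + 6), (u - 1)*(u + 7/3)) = 1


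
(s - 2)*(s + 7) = s^2 + 5*s - 14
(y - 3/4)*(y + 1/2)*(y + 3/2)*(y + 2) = y^4 + 13*y^3/4 + 7*y^2/4 - 33*y/16 - 9/8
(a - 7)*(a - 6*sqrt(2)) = a^2 - 6*sqrt(2)*a - 7*a + 42*sqrt(2)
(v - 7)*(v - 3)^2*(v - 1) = v^4 - 14*v^3 + 64*v^2 - 114*v + 63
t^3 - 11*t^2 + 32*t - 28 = (t - 7)*(t - 2)^2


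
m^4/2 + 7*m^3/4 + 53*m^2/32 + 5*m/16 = m*(m/2 + 1)*(m + 1/4)*(m + 5/4)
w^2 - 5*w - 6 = (w - 6)*(w + 1)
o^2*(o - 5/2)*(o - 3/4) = o^4 - 13*o^3/4 + 15*o^2/8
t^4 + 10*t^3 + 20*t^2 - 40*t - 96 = (t - 2)*(t + 2)*(t + 4)*(t + 6)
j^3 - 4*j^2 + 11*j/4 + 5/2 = (j - 5/2)*(j - 2)*(j + 1/2)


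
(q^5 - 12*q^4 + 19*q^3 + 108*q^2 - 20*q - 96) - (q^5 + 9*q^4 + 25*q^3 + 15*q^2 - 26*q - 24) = -21*q^4 - 6*q^3 + 93*q^2 + 6*q - 72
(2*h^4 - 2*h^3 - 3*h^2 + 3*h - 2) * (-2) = -4*h^4 + 4*h^3 + 6*h^2 - 6*h + 4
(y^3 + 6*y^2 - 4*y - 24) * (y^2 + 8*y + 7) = y^5 + 14*y^4 + 51*y^3 - 14*y^2 - 220*y - 168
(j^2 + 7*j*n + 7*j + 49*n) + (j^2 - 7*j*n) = 2*j^2 + 7*j + 49*n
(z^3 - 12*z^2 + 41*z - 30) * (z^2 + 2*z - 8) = z^5 - 10*z^4 + 9*z^3 + 148*z^2 - 388*z + 240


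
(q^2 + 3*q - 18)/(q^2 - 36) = (q - 3)/(q - 6)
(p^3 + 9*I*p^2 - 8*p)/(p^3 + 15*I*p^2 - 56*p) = (p + I)/(p + 7*I)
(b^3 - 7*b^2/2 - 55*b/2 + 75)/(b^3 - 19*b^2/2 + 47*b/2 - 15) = (b + 5)/(b - 1)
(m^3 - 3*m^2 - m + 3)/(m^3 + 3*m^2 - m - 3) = (m - 3)/(m + 3)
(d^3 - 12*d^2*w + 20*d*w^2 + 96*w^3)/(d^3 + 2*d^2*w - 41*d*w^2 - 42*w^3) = (d^2 - 6*d*w - 16*w^2)/(d^2 + 8*d*w + 7*w^2)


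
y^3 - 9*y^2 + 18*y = y*(y - 6)*(y - 3)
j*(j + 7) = j^2 + 7*j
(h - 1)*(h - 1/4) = h^2 - 5*h/4 + 1/4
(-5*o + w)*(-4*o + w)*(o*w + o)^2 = 20*o^4*w^2 + 40*o^4*w + 20*o^4 - 9*o^3*w^3 - 18*o^3*w^2 - 9*o^3*w + o^2*w^4 + 2*o^2*w^3 + o^2*w^2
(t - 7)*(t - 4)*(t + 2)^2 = t^4 - 7*t^3 - 12*t^2 + 68*t + 112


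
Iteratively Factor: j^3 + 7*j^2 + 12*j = (j)*(j^2 + 7*j + 12) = j*(j + 3)*(j + 4)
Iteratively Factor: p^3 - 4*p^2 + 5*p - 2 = (p - 1)*(p^2 - 3*p + 2) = (p - 1)^2*(p - 2)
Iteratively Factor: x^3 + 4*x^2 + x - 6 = (x + 2)*(x^2 + 2*x - 3) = (x + 2)*(x + 3)*(x - 1)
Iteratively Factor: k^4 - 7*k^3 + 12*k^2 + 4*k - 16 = (k - 2)*(k^3 - 5*k^2 + 2*k + 8) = (k - 4)*(k - 2)*(k^2 - k - 2) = (k - 4)*(k - 2)*(k + 1)*(k - 2)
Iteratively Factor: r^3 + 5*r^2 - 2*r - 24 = (r - 2)*(r^2 + 7*r + 12) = (r - 2)*(r + 4)*(r + 3)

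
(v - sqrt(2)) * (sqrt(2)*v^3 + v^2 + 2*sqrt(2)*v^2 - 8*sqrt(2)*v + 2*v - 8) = sqrt(2)*v^4 - v^3 + 2*sqrt(2)*v^3 - 9*sqrt(2)*v^2 - 2*v^2 - 2*sqrt(2)*v + 8*v + 8*sqrt(2)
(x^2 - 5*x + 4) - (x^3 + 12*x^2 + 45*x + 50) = -x^3 - 11*x^2 - 50*x - 46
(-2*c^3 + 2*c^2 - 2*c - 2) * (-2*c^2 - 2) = 4*c^5 - 4*c^4 + 8*c^3 + 4*c + 4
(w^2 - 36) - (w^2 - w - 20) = w - 16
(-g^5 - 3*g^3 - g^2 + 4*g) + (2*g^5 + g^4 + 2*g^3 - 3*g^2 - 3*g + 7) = g^5 + g^4 - g^3 - 4*g^2 + g + 7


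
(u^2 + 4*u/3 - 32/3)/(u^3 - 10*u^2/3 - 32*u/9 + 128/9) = 3*(u + 4)/(3*u^2 - 2*u - 16)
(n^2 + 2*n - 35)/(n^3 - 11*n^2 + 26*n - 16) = (n^2 + 2*n - 35)/(n^3 - 11*n^2 + 26*n - 16)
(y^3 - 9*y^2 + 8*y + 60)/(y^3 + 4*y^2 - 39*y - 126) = (y^2 - 3*y - 10)/(y^2 + 10*y + 21)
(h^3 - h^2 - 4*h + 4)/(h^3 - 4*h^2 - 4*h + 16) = (h - 1)/(h - 4)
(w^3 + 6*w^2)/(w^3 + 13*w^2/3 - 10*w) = 3*w/(3*w - 5)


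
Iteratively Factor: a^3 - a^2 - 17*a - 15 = (a - 5)*(a^2 + 4*a + 3) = (a - 5)*(a + 1)*(a + 3)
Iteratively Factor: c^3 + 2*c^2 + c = (c + 1)*(c^2 + c) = c*(c + 1)*(c + 1)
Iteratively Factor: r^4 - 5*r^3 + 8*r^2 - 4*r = (r - 2)*(r^3 - 3*r^2 + 2*r) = (r - 2)*(r - 1)*(r^2 - 2*r) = r*(r - 2)*(r - 1)*(r - 2)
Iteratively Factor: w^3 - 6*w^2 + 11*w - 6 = (w - 1)*(w^2 - 5*w + 6) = (w - 3)*(w - 1)*(w - 2)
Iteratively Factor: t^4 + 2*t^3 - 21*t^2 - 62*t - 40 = (t - 5)*(t^3 + 7*t^2 + 14*t + 8) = (t - 5)*(t + 1)*(t^2 + 6*t + 8) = (t - 5)*(t + 1)*(t + 2)*(t + 4)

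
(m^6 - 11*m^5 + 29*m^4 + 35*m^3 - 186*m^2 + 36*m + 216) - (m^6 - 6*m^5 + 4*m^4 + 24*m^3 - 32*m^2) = -5*m^5 + 25*m^4 + 11*m^3 - 154*m^2 + 36*m + 216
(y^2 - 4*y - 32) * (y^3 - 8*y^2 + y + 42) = y^5 - 12*y^4 + y^3 + 294*y^2 - 200*y - 1344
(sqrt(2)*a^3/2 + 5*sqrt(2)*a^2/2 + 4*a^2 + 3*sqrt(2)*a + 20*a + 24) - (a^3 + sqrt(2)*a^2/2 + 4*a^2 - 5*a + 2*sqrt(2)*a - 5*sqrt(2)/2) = -a^3 + sqrt(2)*a^3/2 + 2*sqrt(2)*a^2 + sqrt(2)*a + 25*a + 5*sqrt(2)/2 + 24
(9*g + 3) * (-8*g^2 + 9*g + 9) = -72*g^3 + 57*g^2 + 108*g + 27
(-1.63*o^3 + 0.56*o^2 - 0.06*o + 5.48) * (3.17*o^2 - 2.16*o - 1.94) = -5.1671*o^5 + 5.296*o^4 + 1.7624*o^3 + 16.4148*o^2 - 11.7204*o - 10.6312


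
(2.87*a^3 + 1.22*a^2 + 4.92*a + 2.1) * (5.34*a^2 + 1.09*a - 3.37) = 15.3258*a^5 + 9.6431*a^4 + 17.9307*a^3 + 12.4654*a^2 - 14.2914*a - 7.077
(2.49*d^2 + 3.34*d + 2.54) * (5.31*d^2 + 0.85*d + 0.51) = 13.2219*d^4 + 19.8519*d^3 + 17.5963*d^2 + 3.8624*d + 1.2954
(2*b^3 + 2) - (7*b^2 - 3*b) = 2*b^3 - 7*b^2 + 3*b + 2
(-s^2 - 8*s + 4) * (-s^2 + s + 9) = s^4 + 7*s^3 - 21*s^2 - 68*s + 36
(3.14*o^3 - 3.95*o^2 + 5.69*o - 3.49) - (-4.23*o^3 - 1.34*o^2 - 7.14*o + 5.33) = 7.37*o^3 - 2.61*o^2 + 12.83*o - 8.82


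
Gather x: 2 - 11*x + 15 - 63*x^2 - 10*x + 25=-63*x^2 - 21*x + 42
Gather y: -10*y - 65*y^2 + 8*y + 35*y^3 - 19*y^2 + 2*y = 35*y^3 - 84*y^2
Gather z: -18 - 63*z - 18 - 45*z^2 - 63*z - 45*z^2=-90*z^2 - 126*z - 36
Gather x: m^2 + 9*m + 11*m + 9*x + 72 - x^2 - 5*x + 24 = m^2 + 20*m - x^2 + 4*x + 96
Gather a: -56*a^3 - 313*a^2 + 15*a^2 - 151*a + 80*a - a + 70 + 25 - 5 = -56*a^3 - 298*a^2 - 72*a + 90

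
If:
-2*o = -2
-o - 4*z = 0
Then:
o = 1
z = -1/4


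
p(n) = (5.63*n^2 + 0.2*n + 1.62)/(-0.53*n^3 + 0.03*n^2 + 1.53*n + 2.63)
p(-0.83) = 3.17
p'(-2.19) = 2.15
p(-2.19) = 5.65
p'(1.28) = 5.04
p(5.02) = -2.58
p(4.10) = -3.58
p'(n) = (11.26*n + 0.2)/(-0.53*n^3 + 0.03*n^2 + 1.53*n + 2.63) + (1.59*n^2 - 0.06*n - 1.53)*(5.63*n^2 + 0.2*n + 1.62)/(-0.53*n^3 + 0.03*n^2 + 1.53*n + 2.63)^2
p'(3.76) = 2.33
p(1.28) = 3.15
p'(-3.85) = 0.92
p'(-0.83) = -6.16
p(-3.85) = 3.07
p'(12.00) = 0.08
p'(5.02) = 0.75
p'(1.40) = 6.43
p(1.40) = 3.83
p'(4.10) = 1.58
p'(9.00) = 0.15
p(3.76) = -4.23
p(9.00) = -1.25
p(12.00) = -0.91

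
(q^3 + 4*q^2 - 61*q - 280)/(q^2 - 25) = (q^2 - q - 56)/(q - 5)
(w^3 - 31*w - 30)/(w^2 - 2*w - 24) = (w^2 + 6*w + 5)/(w + 4)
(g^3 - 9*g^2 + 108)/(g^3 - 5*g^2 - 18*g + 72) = (g^2 - 3*g - 18)/(g^2 + g - 12)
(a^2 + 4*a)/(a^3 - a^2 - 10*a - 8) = a*(a + 4)/(a^3 - a^2 - 10*a - 8)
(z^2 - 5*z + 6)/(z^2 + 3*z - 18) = (z - 2)/(z + 6)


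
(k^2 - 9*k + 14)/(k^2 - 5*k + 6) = (k - 7)/(k - 3)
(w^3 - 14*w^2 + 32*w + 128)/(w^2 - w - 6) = (w^2 - 16*w + 64)/(w - 3)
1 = 1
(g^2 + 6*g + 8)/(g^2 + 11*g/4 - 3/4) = 4*(g^2 + 6*g + 8)/(4*g^2 + 11*g - 3)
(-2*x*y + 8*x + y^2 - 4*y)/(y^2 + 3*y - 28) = (-2*x + y)/(y + 7)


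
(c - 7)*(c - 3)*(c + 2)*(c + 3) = c^4 - 5*c^3 - 23*c^2 + 45*c + 126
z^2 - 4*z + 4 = (z - 2)^2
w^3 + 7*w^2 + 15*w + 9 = (w + 1)*(w + 3)^2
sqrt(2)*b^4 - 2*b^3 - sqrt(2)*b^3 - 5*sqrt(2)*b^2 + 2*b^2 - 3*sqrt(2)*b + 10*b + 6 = (b - 3)*(b + 1)*(b - sqrt(2))*(sqrt(2)*b + sqrt(2))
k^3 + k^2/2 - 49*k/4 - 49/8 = (k - 7/2)*(k + 1/2)*(k + 7/2)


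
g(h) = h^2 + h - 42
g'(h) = 2*h + 1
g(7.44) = 20.79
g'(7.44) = 15.88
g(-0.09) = -42.08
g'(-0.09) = 0.82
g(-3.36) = -34.07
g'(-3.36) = -5.72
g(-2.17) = -39.46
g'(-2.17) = -3.34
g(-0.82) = -42.15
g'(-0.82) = -0.64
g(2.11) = -35.44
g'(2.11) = 5.22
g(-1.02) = -41.98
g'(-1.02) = -1.04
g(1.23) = -39.26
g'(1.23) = 3.46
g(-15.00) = 168.00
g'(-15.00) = -29.00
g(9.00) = 48.00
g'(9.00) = 19.00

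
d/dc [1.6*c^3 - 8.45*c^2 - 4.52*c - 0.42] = 4.8*c^2 - 16.9*c - 4.52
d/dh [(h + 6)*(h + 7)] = 2*h + 13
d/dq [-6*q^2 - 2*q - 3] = -12*q - 2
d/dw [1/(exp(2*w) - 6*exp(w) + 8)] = 2*(3 - exp(w))*exp(w)/(exp(2*w) - 6*exp(w) + 8)^2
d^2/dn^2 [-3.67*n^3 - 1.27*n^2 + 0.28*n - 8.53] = -22.02*n - 2.54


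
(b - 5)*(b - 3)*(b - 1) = b^3 - 9*b^2 + 23*b - 15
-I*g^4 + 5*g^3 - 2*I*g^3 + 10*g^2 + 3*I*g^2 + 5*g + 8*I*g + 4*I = (g + 1)*(g + I)*(g + 4*I)*(-I*g - I)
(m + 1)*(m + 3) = m^2 + 4*m + 3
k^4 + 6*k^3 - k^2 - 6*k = k*(k - 1)*(k + 1)*(k + 6)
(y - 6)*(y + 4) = y^2 - 2*y - 24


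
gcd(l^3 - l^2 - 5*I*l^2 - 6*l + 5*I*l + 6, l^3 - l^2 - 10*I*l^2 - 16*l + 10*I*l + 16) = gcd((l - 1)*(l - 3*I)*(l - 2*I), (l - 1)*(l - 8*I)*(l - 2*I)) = l^2 + l*(-1 - 2*I) + 2*I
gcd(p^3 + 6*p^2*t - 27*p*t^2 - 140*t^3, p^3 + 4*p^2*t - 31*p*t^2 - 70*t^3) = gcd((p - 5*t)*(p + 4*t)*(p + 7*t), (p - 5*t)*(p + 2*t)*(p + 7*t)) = p^2 + 2*p*t - 35*t^2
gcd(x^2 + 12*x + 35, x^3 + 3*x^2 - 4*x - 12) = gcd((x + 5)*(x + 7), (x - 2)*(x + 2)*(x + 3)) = 1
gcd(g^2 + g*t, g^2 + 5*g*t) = g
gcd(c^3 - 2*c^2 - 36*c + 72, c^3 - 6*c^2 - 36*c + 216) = c^2 - 36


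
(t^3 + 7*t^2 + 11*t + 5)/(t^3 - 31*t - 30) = (t + 1)/(t - 6)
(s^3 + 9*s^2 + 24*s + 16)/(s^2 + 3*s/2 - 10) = 2*(s^2 + 5*s + 4)/(2*s - 5)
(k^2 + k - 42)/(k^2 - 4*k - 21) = (-k^2 - k + 42)/(-k^2 + 4*k + 21)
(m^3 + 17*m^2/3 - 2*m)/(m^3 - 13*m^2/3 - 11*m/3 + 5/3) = m*(m + 6)/(m^2 - 4*m - 5)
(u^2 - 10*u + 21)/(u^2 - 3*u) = (u - 7)/u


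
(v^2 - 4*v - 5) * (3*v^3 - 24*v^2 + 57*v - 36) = 3*v^5 - 36*v^4 + 138*v^3 - 144*v^2 - 141*v + 180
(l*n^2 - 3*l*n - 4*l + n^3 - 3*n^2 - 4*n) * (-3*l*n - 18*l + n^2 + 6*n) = -3*l^2*n^3 - 9*l^2*n^2 + 66*l^2*n + 72*l^2 - 2*l*n^4 - 6*l*n^3 + 44*l*n^2 + 48*l*n + n^5 + 3*n^4 - 22*n^3 - 24*n^2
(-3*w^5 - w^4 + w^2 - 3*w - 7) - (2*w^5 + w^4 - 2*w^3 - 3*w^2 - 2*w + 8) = -5*w^5 - 2*w^4 + 2*w^3 + 4*w^2 - w - 15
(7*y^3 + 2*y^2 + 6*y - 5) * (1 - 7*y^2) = -49*y^5 - 14*y^4 - 35*y^3 + 37*y^2 + 6*y - 5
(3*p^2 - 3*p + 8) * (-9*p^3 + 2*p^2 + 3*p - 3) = -27*p^5 + 33*p^4 - 69*p^3 - 2*p^2 + 33*p - 24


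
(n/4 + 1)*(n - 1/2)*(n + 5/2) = n^3/4 + 3*n^2/2 + 27*n/16 - 5/4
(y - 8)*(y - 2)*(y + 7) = y^3 - 3*y^2 - 54*y + 112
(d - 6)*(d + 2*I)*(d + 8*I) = d^3 - 6*d^2 + 10*I*d^2 - 16*d - 60*I*d + 96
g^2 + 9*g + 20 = (g + 4)*(g + 5)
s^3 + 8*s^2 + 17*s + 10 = (s + 1)*(s + 2)*(s + 5)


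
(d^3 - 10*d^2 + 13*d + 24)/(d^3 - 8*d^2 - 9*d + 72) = (d + 1)/(d + 3)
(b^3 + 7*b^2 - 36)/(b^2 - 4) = (b^2 + 9*b + 18)/(b + 2)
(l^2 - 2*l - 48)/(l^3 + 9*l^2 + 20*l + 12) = (l - 8)/(l^2 + 3*l + 2)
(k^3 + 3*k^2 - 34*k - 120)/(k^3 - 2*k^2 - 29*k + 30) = (k + 4)/(k - 1)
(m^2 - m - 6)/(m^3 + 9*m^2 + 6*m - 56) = (m^2 - m - 6)/(m^3 + 9*m^2 + 6*m - 56)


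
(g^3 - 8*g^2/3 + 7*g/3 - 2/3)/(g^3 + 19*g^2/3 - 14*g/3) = (g^2 - 2*g + 1)/(g*(g + 7))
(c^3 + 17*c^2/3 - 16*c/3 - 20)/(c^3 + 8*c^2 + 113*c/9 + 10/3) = 3*(c - 2)/(3*c + 1)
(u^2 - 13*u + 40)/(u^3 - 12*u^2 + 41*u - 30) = (u - 8)/(u^2 - 7*u + 6)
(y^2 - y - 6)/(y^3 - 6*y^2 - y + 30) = 1/(y - 5)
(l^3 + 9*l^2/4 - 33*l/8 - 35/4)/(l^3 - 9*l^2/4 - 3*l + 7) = (l + 5/2)/(l - 2)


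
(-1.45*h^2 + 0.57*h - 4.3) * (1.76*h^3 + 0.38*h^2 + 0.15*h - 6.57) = -2.552*h^5 + 0.4522*h^4 - 7.5689*h^3 + 7.978*h^2 - 4.3899*h + 28.251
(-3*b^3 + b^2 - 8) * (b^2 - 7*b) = -3*b^5 + 22*b^4 - 7*b^3 - 8*b^2 + 56*b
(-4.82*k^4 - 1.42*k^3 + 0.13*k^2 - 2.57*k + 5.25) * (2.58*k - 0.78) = -12.4356*k^5 + 0.0960000000000005*k^4 + 1.443*k^3 - 6.732*k^2 + 15.5496*k - 4.095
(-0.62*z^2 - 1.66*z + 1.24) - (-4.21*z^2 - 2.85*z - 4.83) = 3.59*z^2 + 1.19*z + 6.07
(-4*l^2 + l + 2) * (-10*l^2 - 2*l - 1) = 40*l^4 - 2*l^3 - 18*l^2 - 5*l - 2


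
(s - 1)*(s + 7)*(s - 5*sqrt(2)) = s^3 - 5*sqrt(2)*s^2 + 6*s^2 - 30*sqrt(2)*s - 7*s + 35*sqrt(2)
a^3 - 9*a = a*(a - 3)*(a + 3)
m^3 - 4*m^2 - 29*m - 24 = (m - 8)*(m + 1)*(m + 3)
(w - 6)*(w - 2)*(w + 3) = w^3 - 5*w^2 - 12*w + 36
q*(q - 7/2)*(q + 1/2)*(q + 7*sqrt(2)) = q^4 - 3*q^3 + 7*sqrt(2)*q^3 - 21*sqrt(2)*q^2 - 7*q^2/4 - 49*sqrt(2)*q/4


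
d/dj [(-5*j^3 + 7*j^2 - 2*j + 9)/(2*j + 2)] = (-10*j^3 - 8*j^2 + 14*j - 11)/(2*(j^2 + 2*j + 1))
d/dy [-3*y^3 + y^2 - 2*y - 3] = -9*y^2 + 2*y - 2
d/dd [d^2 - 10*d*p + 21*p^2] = 2*d - 10*p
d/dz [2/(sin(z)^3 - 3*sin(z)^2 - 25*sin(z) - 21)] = 2*(-3*sin(z)^2 + 6*sin(z) + 25)*cos(z)/((sin(z) - 7)^2*(sin(z) + 1)^2*(sin(z) + 3)^2)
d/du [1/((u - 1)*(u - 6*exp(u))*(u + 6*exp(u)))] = (-(u - 1)*(u - 6*exp(u))*(6*exp(u) + 1) + (u - 1)*(u + 6*exp(u))*(6*exp(u) - 1) - (u - 6*exp(u))*(u + 6*exp(u)))/((u - 1)^2*(u - 6*exp(u))^2*(u + 6*exp(u))^2)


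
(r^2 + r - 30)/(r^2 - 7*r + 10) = (r + 6)/(r - 2)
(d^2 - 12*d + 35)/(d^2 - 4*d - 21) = (d - 5)/(d + 3)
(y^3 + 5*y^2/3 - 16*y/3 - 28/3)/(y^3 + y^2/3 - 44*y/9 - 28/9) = 3*(y + 2)/(3*y + 2)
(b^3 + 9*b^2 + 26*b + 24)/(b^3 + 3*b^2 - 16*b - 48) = (b + 2)/(b - 4)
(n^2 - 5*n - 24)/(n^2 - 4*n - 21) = (n - 8)/(n - 7)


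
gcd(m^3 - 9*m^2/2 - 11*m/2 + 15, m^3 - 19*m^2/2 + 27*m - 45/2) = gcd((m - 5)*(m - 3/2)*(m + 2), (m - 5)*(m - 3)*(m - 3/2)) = m^2 - 13*m/2 + 15/2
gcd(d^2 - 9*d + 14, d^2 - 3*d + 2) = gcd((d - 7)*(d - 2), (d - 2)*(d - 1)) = d - 2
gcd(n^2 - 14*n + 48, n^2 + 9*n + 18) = 1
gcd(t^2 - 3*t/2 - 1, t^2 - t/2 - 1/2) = t + 1/2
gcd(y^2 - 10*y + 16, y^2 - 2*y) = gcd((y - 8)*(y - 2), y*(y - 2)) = y - 2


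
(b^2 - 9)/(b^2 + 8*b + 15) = (b - 3)/(b + 5)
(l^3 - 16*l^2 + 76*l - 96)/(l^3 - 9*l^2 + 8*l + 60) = (l^2 - 10*l + 16)/(l^2 - 3*l - 10)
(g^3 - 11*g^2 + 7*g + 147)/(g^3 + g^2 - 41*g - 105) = (g - 7)/(g + 5)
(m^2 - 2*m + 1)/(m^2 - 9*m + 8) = (m - 1)/(m - 8)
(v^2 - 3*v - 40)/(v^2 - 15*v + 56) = (v + 5)/(v - 7)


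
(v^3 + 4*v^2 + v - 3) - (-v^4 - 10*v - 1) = v^4 + v^3 + 4*v^2 + 11*v - 2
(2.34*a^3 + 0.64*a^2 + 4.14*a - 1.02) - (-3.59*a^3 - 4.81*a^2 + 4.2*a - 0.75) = 5.93*a^3 + 5.45*a^2 - 0.0600000000000005*a - 0.27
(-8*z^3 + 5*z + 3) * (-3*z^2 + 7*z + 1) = 24*z^5 - 56*z^4 - 23*z^3 + 26*z^2 + 26*z + 3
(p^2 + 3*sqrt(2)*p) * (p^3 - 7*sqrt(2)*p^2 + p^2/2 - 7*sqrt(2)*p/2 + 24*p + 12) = p^5 - 4*sqrt(2)*p^4 + p^4/2 - 18*p^3 - 2*sqrt(2)*p^3 - 9*p^2 + 72*sqrt(2)*p^2 + 36*sqrt(2)*p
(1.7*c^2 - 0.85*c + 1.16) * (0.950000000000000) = 1.615*c^2 - 0.8075*c + 1.102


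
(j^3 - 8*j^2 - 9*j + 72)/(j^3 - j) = (j^3 - 8*j^2 - 9*j + 72)/(j^3 - j)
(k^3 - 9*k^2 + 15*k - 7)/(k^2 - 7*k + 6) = (k^2 - 8*k + 7)/(k - 6)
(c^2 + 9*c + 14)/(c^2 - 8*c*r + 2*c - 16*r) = (-c - 7)/(-c + 8*r)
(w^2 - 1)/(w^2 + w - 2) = (w + 1)/(w + 2)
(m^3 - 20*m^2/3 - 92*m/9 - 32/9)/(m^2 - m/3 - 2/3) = (3*m^2 - 22*m - 16)/(3*(m - 1))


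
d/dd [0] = 0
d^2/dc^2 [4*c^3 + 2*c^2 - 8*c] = 24*c + 4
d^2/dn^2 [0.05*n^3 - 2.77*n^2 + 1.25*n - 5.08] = 0.3*n - 5.54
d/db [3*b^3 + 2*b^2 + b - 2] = 9*b^2 + 4*b + 1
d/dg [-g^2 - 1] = -2*g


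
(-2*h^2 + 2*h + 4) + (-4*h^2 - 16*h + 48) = -6*h^2 - 14*h + 52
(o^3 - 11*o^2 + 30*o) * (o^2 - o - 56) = o^5 - 12*o^4 - 15*o^3 + 586*o^2 - 1680*o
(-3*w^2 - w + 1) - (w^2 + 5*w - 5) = -4*w^2 - 6*w + 6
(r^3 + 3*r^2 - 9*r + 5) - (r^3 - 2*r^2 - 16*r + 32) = 5*r^2 + 7*r - 27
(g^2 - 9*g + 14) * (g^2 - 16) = g^4 - 9*g^3 - 2*g^2 + 144*g - 224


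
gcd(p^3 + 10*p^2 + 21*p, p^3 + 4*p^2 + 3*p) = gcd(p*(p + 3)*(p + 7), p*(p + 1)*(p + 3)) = p^2 + 3*p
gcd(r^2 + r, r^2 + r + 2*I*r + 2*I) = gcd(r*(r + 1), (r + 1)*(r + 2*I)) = r + 1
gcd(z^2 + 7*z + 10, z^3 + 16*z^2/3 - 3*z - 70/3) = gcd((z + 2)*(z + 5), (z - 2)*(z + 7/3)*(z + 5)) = z + 5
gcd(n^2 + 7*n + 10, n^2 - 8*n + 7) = 1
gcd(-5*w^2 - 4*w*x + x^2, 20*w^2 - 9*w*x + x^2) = -5*w + x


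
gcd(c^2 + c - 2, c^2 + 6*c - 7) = c - 1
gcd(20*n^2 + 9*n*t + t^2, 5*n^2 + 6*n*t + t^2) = 5*n + t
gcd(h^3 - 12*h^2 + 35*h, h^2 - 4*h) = h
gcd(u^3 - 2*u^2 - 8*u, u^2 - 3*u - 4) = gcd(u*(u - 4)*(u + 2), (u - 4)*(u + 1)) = u - 4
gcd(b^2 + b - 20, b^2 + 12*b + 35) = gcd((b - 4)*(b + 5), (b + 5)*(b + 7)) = b + 5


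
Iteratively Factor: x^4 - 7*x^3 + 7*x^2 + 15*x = (x + 1)*(x^3 - 8*x^2 + 15*x) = (x - 5)*(x + 1)*(x^2 - 3*x) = (x - 5)*(x - 3)*(x + 1)*(x)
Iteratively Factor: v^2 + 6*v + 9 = (v + 3)*(v + 3)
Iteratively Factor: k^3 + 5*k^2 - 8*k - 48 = (k + 4)*(k^2 + k - 12) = (k + 4)^2*(k - 3)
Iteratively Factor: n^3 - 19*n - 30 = (n + 2)*(n^2 - 2*n - 15) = (n - 5)*(n + 2)*(n + 3)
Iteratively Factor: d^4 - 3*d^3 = (d)*(d^3 - 3*d^2) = d*(d - 3)*(d^2) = d^2*(d - 3)*(d)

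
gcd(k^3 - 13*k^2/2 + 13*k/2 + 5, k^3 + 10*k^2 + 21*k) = 1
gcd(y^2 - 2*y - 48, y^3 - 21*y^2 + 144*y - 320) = y - 8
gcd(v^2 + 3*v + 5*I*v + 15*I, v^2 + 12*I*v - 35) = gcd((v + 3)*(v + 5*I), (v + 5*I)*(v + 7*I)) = v + 5*I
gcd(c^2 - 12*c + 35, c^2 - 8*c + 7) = c - 7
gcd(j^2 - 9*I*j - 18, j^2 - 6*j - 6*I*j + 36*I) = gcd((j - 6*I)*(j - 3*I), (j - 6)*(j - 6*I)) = j - 6*I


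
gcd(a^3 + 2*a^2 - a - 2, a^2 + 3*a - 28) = 1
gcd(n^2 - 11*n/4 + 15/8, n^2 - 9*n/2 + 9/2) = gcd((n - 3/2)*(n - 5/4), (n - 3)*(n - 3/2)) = n - 3/2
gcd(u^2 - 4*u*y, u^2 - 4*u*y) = -u^2 + 4*u*y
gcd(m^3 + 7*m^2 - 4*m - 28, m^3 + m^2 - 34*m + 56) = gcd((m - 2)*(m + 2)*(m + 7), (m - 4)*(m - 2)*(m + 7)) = m^2 + 5*m - 14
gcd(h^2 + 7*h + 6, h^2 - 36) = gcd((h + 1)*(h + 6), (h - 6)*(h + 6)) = h + 6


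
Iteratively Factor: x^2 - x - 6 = (x + 2)*(x - 3)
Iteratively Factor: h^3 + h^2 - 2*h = (h - 1)*(h^2 + 2*h) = (h - 1)*(h + 2)*(h)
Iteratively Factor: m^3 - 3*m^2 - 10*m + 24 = (m - 4)*(m^2 + m - 6) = (m - 4)*(m - 2)*(m + 3)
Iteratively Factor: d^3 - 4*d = (d)*(d^2 - 4) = d*(d + 2)*(d - 2)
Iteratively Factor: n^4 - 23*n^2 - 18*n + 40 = (n + 2)*(n^3 - 2*n^2 - 19*n + 20) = (n - 1)*(n + 2)*(n^2 - n - 20) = (n - 1)*(n + 2)*(n + 4)*(n - 5)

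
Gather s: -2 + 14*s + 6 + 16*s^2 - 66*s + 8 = 16*s^2 - 52*s + 12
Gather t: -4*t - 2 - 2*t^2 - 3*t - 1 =-2*t^2 - 7*t - 3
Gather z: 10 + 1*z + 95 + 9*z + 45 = 10*z + 150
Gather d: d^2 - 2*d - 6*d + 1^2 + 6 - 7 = d^2 - 8*d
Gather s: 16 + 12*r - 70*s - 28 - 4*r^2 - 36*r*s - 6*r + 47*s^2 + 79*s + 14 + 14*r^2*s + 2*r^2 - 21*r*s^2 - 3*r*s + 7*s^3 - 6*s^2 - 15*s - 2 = -2*r^2 + 6*r + 7*s^3 + s^2*(41 - 21*r) + s*(14*r^2 - 39*r - 6)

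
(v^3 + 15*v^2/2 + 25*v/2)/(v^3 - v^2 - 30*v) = (v + 5/2)/(v - 6)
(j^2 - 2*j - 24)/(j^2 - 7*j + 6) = (j + 4)/(j - 1)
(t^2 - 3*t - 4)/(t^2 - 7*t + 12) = (t + 1)/(t - 3)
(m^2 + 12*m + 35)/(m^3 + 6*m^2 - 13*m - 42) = (m + 5)/(m^2 - m - 6)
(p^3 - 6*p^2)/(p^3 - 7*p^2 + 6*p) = p/(p - 1)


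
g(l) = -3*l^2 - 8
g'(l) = -6*l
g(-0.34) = -8.35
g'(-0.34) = 2.04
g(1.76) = -17.29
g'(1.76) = -10.56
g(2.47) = -26.30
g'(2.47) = -14.82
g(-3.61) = -47.10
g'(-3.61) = 21.66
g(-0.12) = -8.04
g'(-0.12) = 0.72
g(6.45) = -132.81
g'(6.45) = -38.70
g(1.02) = -11.12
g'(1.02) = -6.12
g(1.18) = -12.18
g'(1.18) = -7.08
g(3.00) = -35.00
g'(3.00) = -18.00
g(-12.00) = -440.00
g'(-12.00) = 72.00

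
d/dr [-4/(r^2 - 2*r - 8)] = 8*(r - 1)/(-r^2 + 2*r + 8)^2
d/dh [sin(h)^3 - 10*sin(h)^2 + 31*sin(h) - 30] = (3*sin(h)^2 - 20*sin(h) + 31)*cos(h)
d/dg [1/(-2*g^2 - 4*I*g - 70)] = (g + I)/(g^2 + 2*I*g + 35)^2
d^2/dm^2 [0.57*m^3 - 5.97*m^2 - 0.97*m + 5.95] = 3.42*m - 11.94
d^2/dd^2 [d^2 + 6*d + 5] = 2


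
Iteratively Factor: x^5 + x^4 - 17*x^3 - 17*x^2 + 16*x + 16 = (x + 1)*(x^4 - 17*x^2 + 16) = (x - 1)*(x + 1)*(x^3 + x^2 - 16*x - 16) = (x - 4)*(x - 1)*(x + 1)*(x^2 + 5*x + 4) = (x - 4)*(x - 1)*(x + 1)^2*(x + 4)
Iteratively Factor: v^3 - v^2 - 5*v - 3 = (v - 3)*(v^2 + 2*v + 1) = (v - 3)*(v + 1)*(v + 1)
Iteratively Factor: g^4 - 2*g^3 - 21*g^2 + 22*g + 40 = (g + 4)*(g^3 - 6*g^2 + 3*g + 10) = (g + 1)*(g + 4)*(g^2 - 7*g + 10) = (g - 2)*(g + 1)*(g + 4)*(g - 5)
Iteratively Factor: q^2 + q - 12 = (q - 3)*(q + 4)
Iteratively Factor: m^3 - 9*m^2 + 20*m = (m)*(m^2 - 9*m + 20) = m*(m - 5)*(m - 4)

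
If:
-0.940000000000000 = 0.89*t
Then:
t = -1.06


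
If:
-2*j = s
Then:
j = -s/2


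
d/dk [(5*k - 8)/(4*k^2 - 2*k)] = (-5*k^2 + 16*k - 4)/(k^2*(4*k^2 - 4*k + 1))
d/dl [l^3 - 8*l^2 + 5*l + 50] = 3*l^2 - 16*l + 5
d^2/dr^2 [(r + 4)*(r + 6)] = 2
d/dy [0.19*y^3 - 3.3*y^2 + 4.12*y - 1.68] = 0.57*y^2 - 6.6*y + 4.12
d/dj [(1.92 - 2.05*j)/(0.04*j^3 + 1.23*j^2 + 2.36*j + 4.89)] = (0.164*j^3 + 2.2911*j^2 - 4.7232*j - 14.5557)/(0.0016*j^6 + 0.0984*j^5 + 1.7017*j^4 + 6.1968*j^3 + 17.599*j^2 + 23.0808*j + 23.9121)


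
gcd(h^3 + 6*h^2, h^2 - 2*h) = h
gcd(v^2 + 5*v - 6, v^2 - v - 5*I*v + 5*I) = v - 1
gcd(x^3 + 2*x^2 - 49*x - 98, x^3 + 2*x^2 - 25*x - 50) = x + 2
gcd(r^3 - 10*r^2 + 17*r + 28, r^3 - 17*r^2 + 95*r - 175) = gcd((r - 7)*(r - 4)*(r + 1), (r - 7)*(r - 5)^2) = r - 7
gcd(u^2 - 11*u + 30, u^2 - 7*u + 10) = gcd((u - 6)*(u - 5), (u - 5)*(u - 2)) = u - 5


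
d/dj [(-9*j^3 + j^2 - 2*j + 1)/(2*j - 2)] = (-9*j^3 + 14*j^2 - j + 1/2)/(j^2 - 2*j + 1)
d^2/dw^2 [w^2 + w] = 2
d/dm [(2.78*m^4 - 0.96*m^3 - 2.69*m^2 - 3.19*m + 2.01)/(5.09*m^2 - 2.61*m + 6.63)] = (28.3004*m^5 - 26.6538*m^4 + 78.7368*m^3 + 4.1636*m^2 - 56.1312*m - 15.9036)/(25.9081*m^4 - 26.5698*m^3 + 74.3055*m^2 - 34.6086*m + 43.9569)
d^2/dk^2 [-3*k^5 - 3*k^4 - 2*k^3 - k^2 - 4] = -60*k^3 - 36*k^2 - 12*k - 2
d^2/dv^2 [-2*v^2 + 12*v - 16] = -4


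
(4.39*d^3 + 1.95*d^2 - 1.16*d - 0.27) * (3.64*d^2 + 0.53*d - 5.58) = 15.9796*d^5 + 9.4247*d^4 - 27.6851*d^3 - 12.4786*d^2 + 6.3297*d + 1.5066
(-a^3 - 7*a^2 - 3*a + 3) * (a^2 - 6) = -a^5 - 7*a^4 + 3*a^3 + 45*a^2 + 18*a - 18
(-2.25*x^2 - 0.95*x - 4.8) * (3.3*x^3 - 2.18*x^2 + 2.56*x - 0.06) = -7.425*x^5 + 1.77*x^4 - 19.529*x^3 + 8.167*x^2 - 12.231*x + 0.288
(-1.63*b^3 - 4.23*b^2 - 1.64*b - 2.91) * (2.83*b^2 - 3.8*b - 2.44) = -4.6129*b^5 - 5.7769*b^4 + 15.41*b^3 + 8.3179*b^2 + 15.0596*b + 7.1004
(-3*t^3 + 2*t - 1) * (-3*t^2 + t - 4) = 9*t^5 - 3*t^4 + 6*t^3 + 5*t^2 - 9*t + 4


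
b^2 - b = b*(b - 1)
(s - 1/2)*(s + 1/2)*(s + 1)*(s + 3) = s^4 + 4*s^3 + 11*s^2/4 - s - 3/4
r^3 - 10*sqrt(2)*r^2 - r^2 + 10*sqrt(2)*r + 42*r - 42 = (r - 1)*(r - 7*sqrt(2))*(r - 3*sqrt(2))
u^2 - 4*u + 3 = (u - 3)*(u - 1)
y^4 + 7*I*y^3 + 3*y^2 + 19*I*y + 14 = (y - I)^2*(y + 2*I)*(y + 7*I)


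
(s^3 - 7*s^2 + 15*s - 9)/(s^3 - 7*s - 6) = (s^2 - 4*s + 3)/(s^2 + 3*s + 2)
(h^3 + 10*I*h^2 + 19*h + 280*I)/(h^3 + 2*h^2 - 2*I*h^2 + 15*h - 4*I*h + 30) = (h^2 + 15*I*h - 56)/(h^2 + h*(2 + 3*I) + 6*I)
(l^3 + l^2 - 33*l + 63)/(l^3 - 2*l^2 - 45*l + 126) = (l - 3)/(l - 6)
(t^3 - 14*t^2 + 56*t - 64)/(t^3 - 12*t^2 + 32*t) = (t - 2)/t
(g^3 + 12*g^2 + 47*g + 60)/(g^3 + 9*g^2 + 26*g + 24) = (g + 5)/(g + 2)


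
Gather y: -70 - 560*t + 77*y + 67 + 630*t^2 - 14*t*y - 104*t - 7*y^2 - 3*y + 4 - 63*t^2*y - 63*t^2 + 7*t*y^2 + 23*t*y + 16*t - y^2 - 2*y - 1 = 567*t^2 - 648*t + y^2*(7*t - 8) + y*(-63*t^2 + 9*t + 72)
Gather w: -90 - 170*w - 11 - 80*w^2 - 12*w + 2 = -80*w^2 - 182*w - 99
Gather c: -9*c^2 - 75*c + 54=-9*c^2 - 75*c + 54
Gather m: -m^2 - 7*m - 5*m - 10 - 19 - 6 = -m^2 - 12*m - 35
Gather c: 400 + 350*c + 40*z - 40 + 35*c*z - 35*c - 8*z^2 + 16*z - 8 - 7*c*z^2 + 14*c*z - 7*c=c*(-7*z^2 + 49*z + 308) - 8*z^2 + 56*z + 352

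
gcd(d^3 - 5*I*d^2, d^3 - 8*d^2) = d^2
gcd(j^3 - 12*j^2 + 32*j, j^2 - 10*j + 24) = j - 4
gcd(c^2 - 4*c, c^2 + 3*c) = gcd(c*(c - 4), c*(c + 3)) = c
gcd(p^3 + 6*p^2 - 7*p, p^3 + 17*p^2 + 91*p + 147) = p + 7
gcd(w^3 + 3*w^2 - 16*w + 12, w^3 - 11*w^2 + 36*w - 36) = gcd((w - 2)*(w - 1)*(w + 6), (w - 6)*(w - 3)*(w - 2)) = w - 2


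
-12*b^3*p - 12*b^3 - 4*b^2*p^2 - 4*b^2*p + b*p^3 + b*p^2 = (-6*b + p)*(2*b + p)*(b*p + b)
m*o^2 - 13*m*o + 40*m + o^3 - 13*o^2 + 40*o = (m + o)*(o - 8)*(o - 5)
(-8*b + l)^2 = 64*b^2 - 16*b*l + l^2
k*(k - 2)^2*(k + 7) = k^4 + 3*k^3 - 24*k^2 + 28*k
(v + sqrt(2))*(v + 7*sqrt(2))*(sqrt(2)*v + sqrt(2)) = sqrt(2)*v^3 + sqrt(2)*v^2 + 16*v^2 + 16*v + 14*sqrt(2)*v + 14*sqrt(2)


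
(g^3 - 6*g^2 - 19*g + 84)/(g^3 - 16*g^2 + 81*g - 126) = (g + 4)/(g - 6)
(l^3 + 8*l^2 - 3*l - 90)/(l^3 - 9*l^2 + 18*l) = (l^2 + 11*l + 30)/(l*(l - 6))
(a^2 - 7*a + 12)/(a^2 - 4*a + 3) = (a - 4)/(a - 1)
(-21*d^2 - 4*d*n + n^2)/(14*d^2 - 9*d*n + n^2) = (-3*d - n)/(2*d - n)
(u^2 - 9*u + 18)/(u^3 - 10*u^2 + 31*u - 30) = (u - 6)/(u^2 - 7*u + 10)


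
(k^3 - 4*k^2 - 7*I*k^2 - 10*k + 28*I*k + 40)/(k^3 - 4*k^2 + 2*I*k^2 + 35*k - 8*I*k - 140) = (k - 2*I)/(k + 7*I)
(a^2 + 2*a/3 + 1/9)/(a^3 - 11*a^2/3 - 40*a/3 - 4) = (a + 1/3)/(a^2 - 4*a - 12)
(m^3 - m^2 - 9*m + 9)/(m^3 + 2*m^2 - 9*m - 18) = (m - 1)/(m + 2)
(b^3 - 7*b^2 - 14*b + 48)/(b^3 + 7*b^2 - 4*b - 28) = (b^2 - 5*b - 24)/(b^2 + 9*b + 14)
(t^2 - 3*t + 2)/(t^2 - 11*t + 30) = (t^2 - 3*t + 2)/(t^2 - 11*t + 30)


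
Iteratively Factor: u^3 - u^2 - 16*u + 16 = (u + 4)*(u^2 - 5*u + 4) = (u - 1)*(u + 4)*(u - 4)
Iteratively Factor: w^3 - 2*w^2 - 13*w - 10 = (w - 5)*(w^2 + 3*w + 2) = (w - 5)*(w + 2)*(w + 1)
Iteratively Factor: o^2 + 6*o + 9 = (o + 3)*(o + 3)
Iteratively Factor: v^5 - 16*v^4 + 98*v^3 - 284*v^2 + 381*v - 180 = (v - 3)*(v^4 - 13*v^3 + 59*v^2 - 107*v + 60) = (v - 3)^2*(v^3 - 10*v^2 + 29*v - 20) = (v - 4)*(v - 3)^2*(v^2 - 6*v + 5) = (v - 5)*(v - 4)*(v - 3)^2*(v - 1)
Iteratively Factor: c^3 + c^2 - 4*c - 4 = (c + 2)*(c^2 - c - 2) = (c - 2)*(c + 2)*(c + 1)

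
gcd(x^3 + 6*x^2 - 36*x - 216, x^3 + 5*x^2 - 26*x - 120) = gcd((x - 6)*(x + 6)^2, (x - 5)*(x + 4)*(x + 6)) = x + 6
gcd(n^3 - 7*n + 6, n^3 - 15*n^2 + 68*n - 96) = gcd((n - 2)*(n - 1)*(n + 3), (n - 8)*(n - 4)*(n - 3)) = 1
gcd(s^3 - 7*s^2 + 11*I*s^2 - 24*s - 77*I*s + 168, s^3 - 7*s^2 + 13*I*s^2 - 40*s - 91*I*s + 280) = s^2 + s*(-7 + 8*I) - 56*I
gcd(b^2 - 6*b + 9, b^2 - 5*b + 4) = 1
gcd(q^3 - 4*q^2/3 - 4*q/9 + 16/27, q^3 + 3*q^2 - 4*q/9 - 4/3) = q^2 - 4/9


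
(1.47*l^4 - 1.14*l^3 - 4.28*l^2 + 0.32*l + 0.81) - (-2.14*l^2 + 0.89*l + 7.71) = 1.47*l^4 - 1.14*l^3 - 2.14*l^2 - 0.57*l - 6.9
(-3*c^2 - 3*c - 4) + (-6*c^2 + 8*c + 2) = -9*c^2 + 5*c - 2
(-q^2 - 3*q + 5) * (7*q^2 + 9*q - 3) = -7*q^4 - 30*q^3 + 11*q^2 + 54*q - 15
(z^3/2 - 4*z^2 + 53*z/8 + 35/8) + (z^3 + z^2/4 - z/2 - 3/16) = 3*z^3/2 - 15*z^2/4 + 49*z/8 + 67/16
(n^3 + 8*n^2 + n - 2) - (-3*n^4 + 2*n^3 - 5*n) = 3*n^4 - n^3 + 8*n^2 + 6*n - 2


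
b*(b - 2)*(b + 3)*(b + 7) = b^4 + 8*b^3 + b^2 - 42*b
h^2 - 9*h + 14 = (h - 7)*(h - 2)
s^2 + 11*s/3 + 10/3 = (s + 5/3)*(s + 2)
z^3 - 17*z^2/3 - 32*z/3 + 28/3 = (z - 7)*(z - 2/3)*(z + 2)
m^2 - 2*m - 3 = (m - 3)*(m + 1)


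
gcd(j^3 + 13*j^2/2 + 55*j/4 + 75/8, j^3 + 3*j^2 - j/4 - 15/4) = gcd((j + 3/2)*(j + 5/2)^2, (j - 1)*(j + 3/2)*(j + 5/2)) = j^2 + 4*j + 15/4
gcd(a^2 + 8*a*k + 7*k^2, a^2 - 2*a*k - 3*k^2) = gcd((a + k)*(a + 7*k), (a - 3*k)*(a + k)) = a + k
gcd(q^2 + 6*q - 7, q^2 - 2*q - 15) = 1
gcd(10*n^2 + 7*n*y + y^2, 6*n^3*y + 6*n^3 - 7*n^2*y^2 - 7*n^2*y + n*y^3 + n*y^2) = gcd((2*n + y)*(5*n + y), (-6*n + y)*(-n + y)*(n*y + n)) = 1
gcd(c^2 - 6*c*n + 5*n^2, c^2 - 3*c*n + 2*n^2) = c - n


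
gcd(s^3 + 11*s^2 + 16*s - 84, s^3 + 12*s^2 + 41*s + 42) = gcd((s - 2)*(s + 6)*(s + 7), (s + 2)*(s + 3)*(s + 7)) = s + 7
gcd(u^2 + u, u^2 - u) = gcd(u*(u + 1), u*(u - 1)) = u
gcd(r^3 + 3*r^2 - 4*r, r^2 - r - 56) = 1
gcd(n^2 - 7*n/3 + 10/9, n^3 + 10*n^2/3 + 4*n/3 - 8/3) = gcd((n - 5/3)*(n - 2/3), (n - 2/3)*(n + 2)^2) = n - 2/3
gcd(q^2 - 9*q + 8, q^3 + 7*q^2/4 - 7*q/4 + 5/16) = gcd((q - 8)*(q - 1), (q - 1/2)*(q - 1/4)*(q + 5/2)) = 1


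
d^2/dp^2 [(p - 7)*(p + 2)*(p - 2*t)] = 6*p - 4*t - 10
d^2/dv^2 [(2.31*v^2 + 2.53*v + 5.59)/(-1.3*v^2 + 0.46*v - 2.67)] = (-11.31416*v^3 - 8.57454000000001*v^2 + 72.7467*v - 2.710118)/(2.197*v^6 - 2.3322*v^5 + 14.36214*v^4 - 9.677296*v^3 + 29.497626*v^2 - 9.837882*v + 19.034163)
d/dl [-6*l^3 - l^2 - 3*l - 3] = -18*l^2 - 2*l - 3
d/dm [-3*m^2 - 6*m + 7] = -6*m - 6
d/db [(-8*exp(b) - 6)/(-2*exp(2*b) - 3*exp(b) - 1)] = 2*(-(4*exp(b) + 3)^2 + 8*exp(2*b) + 12*exp(b) + 4)*exp(b)/(2*exp(2*b) + 3*exp(b) + 1)^2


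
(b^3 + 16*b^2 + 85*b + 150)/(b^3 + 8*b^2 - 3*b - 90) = (b + 5)/(b - 3)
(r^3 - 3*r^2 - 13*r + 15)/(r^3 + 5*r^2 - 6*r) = (r^2 - 2*r - 15)/(r*(r + 6))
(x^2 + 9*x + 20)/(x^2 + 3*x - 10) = (x + 4)/(x - 2)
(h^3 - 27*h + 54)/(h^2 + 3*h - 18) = h - 3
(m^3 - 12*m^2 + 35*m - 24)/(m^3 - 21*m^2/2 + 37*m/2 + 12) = 2*(m - 1)/(2*m + 1)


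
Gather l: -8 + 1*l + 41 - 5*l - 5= 28 - 4*l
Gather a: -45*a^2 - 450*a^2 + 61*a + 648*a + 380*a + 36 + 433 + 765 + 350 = -495*a^2 + 1089*a + 1584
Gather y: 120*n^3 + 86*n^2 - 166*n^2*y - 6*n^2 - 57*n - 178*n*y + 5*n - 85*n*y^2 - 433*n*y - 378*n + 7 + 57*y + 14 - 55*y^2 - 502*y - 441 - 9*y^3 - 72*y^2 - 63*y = 120*n^3 + 80*n^2 - 430*n - 9*y^3 + y^2*(-85*n - 127) + y*(-166*n^2 - 611*n - 508) - 420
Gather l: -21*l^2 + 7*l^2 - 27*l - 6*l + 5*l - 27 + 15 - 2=-14*l^2 - 28*l - 14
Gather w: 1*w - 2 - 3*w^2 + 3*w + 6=-3*w^2 + 4*w + 4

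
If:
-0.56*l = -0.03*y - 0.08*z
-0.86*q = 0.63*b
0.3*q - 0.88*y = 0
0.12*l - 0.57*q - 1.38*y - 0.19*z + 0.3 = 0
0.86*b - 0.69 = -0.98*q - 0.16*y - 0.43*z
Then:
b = -0.03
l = 0.23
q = 0.02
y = 0.01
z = 1.61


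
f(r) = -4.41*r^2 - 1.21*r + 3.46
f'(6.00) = -54.13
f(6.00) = -162.56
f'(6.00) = -54.13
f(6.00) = -162.56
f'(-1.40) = 11.14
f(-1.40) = -3.49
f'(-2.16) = 17.84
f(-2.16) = -14.50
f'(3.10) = -28.55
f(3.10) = -42.67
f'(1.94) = -18.32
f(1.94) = -15.48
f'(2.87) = -26.52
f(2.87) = -36.34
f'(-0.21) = 0.64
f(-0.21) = 3.52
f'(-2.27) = 18.81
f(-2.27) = -16.52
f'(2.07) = -19.47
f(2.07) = -17.94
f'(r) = -8.82*r - 1.21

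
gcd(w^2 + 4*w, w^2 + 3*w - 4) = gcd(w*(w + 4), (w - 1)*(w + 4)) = w + 4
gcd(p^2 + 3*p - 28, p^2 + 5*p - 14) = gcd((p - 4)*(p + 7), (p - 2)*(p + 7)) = p + 7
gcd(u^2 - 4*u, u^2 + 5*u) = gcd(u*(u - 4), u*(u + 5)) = u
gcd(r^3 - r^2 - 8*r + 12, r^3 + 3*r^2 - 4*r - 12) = r^2 + r - 6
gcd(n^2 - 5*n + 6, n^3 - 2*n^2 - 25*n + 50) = n - 2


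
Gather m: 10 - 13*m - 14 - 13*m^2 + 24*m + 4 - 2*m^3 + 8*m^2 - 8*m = -2*m^3 - 5*m^2 + 3*m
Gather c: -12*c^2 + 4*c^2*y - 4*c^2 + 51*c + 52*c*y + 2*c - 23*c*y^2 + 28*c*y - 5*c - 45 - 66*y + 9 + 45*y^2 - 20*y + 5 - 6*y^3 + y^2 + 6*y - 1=c^2*(4*y - 16) + c*(-23*y^2 + 80*y + 48) - 6*y^3 + 46*y^2 - 80*y - 32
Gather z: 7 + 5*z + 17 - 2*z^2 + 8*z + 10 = -2*z^2 + 13*z + 34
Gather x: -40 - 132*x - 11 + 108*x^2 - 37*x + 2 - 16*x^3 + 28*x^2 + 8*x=-16*x^3 + 136*x^2 - 161*x - 49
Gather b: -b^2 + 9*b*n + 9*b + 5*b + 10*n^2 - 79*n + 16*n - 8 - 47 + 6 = -b^2 + b*(9*n + 14) + 10*n^2 - 63*n - 49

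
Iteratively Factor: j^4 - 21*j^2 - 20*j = (j - 5)*(j^3 + 5*j^2 + 4*j) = j*(j - 5)*(j^2 + 5*j + 4) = j*(j - 5)*(j + 4)*(j + 1)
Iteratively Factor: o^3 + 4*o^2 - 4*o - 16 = (o - 2)*(o^2 + 6*o + 8) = (o - 2)*(o + 2)*(o + 4)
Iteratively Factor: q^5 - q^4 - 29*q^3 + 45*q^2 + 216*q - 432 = (q - 3)*(q^4 + 2*q^3 - 23*q^2 - 24*q + 144) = (q - 3)*(q + 4)*(q^3 - 2*q^2 - 15*q + 36) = (q - 3)^2*(q + 4)*(q^2 + q - 12) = (q - 3)^2*(q + 4)^2*(q - 3)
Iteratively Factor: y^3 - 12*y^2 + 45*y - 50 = (y - 5)*(y^2 - 7*y + 10) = (y - 5)*(y - 2)*(y - 5)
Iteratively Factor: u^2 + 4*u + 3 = (u + 3)*(u + 1)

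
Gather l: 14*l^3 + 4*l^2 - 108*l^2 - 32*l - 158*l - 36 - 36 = 14*l^3 - 104*l^2 - 190*l - 72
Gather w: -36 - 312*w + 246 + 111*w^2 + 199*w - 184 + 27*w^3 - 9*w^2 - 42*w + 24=27*w^3 + 102*w^2 - 155*w + 50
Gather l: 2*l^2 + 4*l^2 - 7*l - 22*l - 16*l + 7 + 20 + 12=6*l^2 - 45*l + 39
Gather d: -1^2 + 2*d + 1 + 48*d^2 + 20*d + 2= 48*d^2 + 22*d + 2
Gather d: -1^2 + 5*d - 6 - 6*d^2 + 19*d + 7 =-6*d^2 + 24*d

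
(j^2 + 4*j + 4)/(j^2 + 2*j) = (j + 2)/j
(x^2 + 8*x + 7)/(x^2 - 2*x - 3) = (x + 7)/(x - 3)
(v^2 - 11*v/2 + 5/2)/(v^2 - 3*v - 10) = (v - 1/2)/(v + 2)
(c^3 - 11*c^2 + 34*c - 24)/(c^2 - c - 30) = (c^2 - 5*c + 4)/(c + 5)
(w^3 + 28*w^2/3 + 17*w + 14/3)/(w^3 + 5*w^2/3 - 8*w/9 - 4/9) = 3*(w + 7)/(3*w - 2)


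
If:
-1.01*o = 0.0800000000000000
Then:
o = -0.08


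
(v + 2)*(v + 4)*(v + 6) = v^3 + 12*v^2 + 44*v + 48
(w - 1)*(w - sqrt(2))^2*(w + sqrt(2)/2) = w^4 - 3*sqrt(2)*w^3/2 - w^3 + 3*sqrt(2)*w^2/2 + sqrt(2)*w - sqrt(2)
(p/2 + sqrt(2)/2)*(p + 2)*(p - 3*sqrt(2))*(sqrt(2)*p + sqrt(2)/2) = sqrt(2)*p^4/2 - 2*p^3 + 5*sqrt(2)*p^3/4 - 5*p^2 - 5*sqrt(2)*p^2/2 - 15*sqrt(2)*p/2 - 2*p - 3*sqrt(2)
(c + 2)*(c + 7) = c^2 + 9*c + 14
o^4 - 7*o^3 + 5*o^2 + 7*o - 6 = (o - 6)*(o - 1)^2*(o + 1)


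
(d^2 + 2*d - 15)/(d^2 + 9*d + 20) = (d - 3)/(d + 4)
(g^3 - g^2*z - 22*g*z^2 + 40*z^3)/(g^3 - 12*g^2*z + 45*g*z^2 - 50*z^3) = (g^2 + g*z - 20*z^2)/(g^2 - 10*g*z + 25*z^2)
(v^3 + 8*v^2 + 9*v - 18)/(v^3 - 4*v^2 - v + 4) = (v^2 + 9*v + 18)/(v^2 - 3*v - 4)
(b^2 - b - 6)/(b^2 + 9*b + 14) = (b - 3)/(b + 7)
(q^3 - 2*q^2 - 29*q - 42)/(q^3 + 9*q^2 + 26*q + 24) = (q - 7)/(q + 4)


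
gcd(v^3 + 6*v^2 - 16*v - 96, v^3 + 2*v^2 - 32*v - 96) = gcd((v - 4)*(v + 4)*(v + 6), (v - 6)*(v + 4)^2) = v + 4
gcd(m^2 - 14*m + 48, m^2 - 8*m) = m - 8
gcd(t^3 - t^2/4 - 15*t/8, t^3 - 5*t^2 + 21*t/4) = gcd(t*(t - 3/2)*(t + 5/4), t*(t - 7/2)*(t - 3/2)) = t^2 - 3*t/2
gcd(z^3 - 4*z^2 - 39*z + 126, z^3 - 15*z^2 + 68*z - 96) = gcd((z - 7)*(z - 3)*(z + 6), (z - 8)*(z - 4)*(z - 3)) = z - 3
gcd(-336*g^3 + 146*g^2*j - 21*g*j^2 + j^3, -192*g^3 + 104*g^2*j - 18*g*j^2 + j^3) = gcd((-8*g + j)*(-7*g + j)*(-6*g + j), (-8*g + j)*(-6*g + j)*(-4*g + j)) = 48*g^2 - 14*g*j + j^2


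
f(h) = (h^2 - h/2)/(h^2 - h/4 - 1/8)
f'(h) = (1/4 - 2*h)*(h^2 - h/2)/(h^2 - h/4 - 1/8)^2 + (2*h - 1/2)/(h^2 - h/4 - 1/8)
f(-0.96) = 1.35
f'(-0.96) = 0.50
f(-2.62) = 1.11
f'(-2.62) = 0.04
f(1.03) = 0.80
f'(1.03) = 0.15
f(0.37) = 0.60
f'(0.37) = 0.65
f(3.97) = 0.94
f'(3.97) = 0.01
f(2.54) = 0.91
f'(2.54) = 0.03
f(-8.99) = 1.03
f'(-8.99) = 0.00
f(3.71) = 0.94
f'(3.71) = 0.02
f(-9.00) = 1.03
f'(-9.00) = 0.00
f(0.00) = 0.00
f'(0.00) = 4.00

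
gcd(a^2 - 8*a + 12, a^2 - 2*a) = a - 2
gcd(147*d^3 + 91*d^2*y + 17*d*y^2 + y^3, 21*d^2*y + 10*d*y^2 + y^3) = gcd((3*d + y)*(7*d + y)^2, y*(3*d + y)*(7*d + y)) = 21*d^2 + 10*d*y + y^2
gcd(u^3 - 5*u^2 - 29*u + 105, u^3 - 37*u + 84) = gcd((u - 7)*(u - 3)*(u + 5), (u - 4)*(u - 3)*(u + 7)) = u - 3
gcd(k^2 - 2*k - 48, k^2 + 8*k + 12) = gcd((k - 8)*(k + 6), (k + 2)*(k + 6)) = k + 6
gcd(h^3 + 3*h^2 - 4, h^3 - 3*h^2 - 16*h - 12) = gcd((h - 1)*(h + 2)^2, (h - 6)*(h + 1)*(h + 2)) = h + 2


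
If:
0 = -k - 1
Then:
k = -1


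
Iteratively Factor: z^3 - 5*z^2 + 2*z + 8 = (z - 2)*(z^2 - 3*z - 4) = (z - 2)*(z + 1)*(z - 4)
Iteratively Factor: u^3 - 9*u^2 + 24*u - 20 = (u - 2)*(u^2 - 7*u + 10) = (u - 2)^2*(u - 5)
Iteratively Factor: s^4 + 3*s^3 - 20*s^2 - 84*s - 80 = (s + 4)*(s^3 - s^2 - 16*s - 20) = (s + 2)*(s + 4)*(s^2 - 3*s - 10) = (s + 2)^2*(s + 4)*(s - 5)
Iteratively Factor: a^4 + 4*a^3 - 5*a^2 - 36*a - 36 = (a + 2)*(a^3 + 2*a^2 - 9*a - 18) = (a + 2)^2*(a^2 - 9) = (a - 3)*(a + 2)^2*(a + 3)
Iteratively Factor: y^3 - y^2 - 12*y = (y)*(y^2 - y - 12) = y*(y - 4)*(y + 3)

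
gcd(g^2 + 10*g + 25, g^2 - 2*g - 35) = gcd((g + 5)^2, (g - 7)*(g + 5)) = g + 5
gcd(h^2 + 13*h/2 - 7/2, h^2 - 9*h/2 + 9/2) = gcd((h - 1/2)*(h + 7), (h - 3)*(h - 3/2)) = 1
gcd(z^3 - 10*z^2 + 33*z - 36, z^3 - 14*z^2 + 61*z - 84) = z^2 - 7*z + 12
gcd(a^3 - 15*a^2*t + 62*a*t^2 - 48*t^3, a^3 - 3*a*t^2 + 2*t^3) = -a + t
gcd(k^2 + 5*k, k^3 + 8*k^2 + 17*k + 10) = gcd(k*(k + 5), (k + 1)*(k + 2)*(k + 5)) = k + 5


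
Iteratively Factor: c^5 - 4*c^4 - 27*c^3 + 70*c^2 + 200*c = (c + 4)*(c^4 - 8*c^3 + 5*c^2 + 50*c) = c*(c + 4)*(c^3 - 8*c^2 + 5*c + 50) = c*(c + 2)*(c + 4)*(c^2 - 10*c + 25) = c*(c - 5)*(c + 2)*(c + 4)*(c - 5)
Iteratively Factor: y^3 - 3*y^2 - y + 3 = (y + 1)*(y^2 - 4*y + 3) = (y - 1)*(y + 1)*(y - 3)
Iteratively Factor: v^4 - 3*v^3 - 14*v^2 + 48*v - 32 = (v + 4)*(v^3 - 7*v^2 + 14*v - 8) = (v - 2)*(v + 4)*(v^2 - 5*v + 4) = (v - 2)*(v - 1)*(v + 4)*(v - 4)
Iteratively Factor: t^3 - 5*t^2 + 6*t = (t)*(t^2 - 5*t + 6) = t*(t - 2)*(t - 3)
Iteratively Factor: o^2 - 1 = (o + 1)*(o - 1)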